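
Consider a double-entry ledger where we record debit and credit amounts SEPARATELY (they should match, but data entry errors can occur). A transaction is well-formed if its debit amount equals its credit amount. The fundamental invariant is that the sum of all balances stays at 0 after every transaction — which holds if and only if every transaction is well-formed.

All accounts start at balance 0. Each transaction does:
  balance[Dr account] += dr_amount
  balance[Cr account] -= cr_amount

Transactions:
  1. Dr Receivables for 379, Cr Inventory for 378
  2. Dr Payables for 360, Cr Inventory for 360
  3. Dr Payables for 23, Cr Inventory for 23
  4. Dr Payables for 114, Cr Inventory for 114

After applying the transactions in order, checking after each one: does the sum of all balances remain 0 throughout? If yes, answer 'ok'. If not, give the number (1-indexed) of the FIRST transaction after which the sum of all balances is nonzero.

Answer: 1

Derivation:
After txn 1: dr=379 cr=378 sum_balances=1
After txn 2: dr=360 cr=360 sum_balances=1
After txn 3: dr=23 cr=23 sum_balances=1
After txn 4: dr=114 cr=114 sum_balances=1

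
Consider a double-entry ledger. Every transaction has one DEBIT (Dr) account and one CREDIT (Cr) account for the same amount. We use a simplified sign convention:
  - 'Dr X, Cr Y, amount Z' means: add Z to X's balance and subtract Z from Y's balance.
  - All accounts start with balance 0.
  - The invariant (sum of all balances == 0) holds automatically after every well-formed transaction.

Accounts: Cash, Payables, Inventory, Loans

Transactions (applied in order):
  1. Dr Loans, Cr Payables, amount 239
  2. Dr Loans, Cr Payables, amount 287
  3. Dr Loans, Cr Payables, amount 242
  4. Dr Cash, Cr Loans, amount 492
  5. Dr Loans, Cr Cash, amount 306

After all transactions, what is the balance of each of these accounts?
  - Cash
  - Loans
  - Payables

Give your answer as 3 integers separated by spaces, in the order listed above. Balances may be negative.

After txn 1 (Dr Loans, Cr Payables, amount 239): Loans=239 Payables=-239
After txn 2 (Dr Loans, Cr Payables, amount 287): Loans=526 Payables=-526
After txn 3 (Dr Loans, Cr Payables, amount 242): Loans=768 Payables=-768
After txn 4 (Dr Cash, Cr Loans, amount 492): Cash=492 Loans=276 Payables=-768
After txn 5 (Dr Loans, Cr Cash, amount 306): Cash=186 Loans=582 Payables=-768

Answer: 186 582 -768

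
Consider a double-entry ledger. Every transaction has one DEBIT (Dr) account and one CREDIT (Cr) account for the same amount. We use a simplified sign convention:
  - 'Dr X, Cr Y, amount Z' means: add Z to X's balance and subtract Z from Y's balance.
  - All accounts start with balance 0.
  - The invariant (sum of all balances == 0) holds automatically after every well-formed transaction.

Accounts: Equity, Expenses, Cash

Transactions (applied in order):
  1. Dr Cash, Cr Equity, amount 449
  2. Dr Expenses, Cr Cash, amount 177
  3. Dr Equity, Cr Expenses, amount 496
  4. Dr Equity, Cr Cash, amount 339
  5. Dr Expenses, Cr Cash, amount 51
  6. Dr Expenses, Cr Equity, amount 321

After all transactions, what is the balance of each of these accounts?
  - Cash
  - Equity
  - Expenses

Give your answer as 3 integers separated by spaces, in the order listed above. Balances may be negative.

After txn 1 (Dr Cash, Cr Equity, amount 449): Cash=449 Equity=-449
After txn 2 (Dr Expenses, Cr Cash, amount 177): Cash=272 Equity=-449 Expenses=177
After txn 3 (Dr Equity, Cr Expenses, amount 496): Cash=272 Equity=47 Expenses=-319
After txn 4 (Dr Equity, Cr Cash, amount 339): Cash=-67 Equity=386 Expenses=-319
After txn 5 (Dr Expenses, Cr Cash, amount 51): Cash=-118 Equity=386 Expenses=-268
After txn 6 (Dr Expenses, Cr Equity, amount 321): Cash=-118 Equity=65 Expenses=53

Answer: -118 65 53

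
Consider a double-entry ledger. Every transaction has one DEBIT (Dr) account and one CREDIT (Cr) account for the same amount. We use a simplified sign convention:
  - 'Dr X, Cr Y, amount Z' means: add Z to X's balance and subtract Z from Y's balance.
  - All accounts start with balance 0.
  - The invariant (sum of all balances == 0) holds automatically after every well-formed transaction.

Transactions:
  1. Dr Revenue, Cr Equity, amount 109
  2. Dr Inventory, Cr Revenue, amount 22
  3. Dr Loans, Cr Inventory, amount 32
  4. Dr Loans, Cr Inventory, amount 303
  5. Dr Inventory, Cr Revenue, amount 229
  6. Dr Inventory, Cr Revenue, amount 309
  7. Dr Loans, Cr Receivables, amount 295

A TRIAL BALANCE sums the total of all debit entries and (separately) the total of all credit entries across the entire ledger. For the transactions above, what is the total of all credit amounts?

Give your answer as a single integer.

Answer: 1299

Derivation:
Txn 1: credit+=109
Txn 2: credit+=22
Txn 3: credit+=32
Txn 4: credit+=303
Txn 5: credit+=229
Txn 6: credit+=309
Txn 7: credit+=295
Total credits = 1299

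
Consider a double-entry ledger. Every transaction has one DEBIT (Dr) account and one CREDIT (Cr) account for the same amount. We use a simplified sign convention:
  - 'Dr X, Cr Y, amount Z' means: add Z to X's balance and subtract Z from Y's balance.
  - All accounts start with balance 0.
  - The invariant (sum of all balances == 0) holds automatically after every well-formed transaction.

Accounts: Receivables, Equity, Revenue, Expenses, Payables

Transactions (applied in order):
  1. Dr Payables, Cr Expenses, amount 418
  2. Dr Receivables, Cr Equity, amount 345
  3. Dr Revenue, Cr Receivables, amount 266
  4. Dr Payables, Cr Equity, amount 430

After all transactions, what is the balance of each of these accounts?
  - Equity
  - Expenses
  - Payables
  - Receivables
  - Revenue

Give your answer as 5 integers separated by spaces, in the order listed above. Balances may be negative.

Answer: -775 -418 848 79 266

Derivation:
After txn 1 (Dr Payables, Cr Expenses, amount 418): Expenses=-418 Payables=418
After txn 2 (Dr Receivables, Cr Equity, amount 345): Equity=-345 Expenses=-418 Payables=418 Receivables=345
After txn 3 (Dr Revenue, Cr Receivables, amount 266): Equity=-345 Expenses=-418 Payables=418 Receivables=79 Revenue=266
After txn 4 (Dr Payables, Cr Equity, amount 430): Equity=-775 Expenses=-418 Payables=848 Receivables=79 Revenue=266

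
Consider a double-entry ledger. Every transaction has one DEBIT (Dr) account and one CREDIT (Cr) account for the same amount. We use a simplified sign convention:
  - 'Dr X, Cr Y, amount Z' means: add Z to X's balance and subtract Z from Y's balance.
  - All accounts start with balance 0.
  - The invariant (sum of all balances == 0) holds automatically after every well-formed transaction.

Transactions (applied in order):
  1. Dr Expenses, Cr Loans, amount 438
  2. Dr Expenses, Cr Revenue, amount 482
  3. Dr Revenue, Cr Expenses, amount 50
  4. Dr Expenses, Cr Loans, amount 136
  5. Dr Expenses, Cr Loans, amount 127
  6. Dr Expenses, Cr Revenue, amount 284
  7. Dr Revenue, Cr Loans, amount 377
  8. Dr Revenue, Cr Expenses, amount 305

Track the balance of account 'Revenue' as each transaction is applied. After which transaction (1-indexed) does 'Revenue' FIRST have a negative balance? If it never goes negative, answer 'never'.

After txn 1: Revenue=0
After txn 2: Revenue=-482

Answer: 2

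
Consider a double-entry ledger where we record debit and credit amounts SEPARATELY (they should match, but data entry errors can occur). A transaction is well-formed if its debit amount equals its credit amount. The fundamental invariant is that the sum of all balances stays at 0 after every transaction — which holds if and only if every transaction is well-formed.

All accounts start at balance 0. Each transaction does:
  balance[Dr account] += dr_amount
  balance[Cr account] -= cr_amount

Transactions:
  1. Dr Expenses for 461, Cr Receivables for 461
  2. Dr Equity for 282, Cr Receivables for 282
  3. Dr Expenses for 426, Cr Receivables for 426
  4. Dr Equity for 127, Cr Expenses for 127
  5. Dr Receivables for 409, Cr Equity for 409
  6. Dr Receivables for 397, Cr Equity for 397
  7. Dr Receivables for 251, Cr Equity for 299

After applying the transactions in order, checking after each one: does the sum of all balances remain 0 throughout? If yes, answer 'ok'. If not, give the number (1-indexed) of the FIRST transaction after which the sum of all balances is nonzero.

Answer: 7

Derivation:
After txn 1: dr=461 cr=461 sum_balances=0
After txn 2: dr=282 cr=282 sum_balances=0
After txn 3: dr=426 cr=426 sum_balances=0
After txn 4: dr=127 cr=127 sum_balances=0
After txn 5: dr=409 cr=409 sum_balances=0
After txn 6: dr=397 cr=397 sum_balances=0
After txn 7: dr=251 cr=299 sum_balances=-48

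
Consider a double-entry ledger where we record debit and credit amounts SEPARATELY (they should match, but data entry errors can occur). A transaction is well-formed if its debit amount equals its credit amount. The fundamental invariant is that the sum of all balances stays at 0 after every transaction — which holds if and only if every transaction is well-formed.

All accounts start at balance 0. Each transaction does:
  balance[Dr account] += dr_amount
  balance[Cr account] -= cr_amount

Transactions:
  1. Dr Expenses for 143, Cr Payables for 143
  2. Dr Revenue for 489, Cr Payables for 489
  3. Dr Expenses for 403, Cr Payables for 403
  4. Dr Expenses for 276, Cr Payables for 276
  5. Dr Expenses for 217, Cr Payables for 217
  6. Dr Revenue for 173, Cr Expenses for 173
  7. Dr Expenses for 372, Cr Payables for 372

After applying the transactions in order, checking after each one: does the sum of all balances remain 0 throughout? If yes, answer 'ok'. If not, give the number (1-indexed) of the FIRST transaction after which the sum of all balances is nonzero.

After txn 1: dr=143 cr=143 sum_balances=0
After txn 2: dr=489 cr=489 sum_balances=0
After txn 3: dr=403 cr=403 sum_balances=0
After txn 4: dr=276 cr=276 sum_balances=0
After txn 5: dr=217 cr=217 sum_balances=0
After txn 6: dr=173 cr=173 sum_balances=0
After txn 7: dr=372 cr=372 sum_balances=0

Answer: ok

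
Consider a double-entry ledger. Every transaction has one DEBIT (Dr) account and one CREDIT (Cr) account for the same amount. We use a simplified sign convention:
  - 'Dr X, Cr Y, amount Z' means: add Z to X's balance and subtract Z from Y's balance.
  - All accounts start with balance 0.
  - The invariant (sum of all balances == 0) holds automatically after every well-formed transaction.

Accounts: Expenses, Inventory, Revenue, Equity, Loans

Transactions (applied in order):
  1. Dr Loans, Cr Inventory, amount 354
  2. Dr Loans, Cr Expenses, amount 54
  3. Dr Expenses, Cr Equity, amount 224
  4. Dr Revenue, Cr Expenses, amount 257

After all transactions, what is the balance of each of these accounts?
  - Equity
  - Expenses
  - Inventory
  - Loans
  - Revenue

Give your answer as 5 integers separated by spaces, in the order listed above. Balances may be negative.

After txn 1 (Dr Loans, Cr Inventory, amount 354): Inventory=-354 Loans=354
After txn 2 (Dr Loans, Cr Expenses, amount 54): Expenses=-54 Inventory=-354 Loans=408
After txn 3 (Dr Expenses, Cr Equity, amount 224): Equity=-224 Expenses=170 Inventory=-354 Loans=408
After txn 4 (Dr Revenue, Cr Expenses, amount 257): Equity=-224 Expenses=-87 Inventory=-354 Loans=408 Revenue=257

Answer: -224 -87 -354 408 257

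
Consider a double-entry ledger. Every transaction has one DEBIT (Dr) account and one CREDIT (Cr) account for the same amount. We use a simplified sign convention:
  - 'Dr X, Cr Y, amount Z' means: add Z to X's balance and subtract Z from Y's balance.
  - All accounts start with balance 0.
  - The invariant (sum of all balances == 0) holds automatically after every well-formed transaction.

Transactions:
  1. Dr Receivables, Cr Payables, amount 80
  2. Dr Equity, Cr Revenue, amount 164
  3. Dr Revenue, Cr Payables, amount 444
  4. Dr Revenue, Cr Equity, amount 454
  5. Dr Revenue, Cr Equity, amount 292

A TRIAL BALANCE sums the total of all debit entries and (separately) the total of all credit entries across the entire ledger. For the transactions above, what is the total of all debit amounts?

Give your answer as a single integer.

Txn 1: debit+=80
Txn 2: debit+=164
Txn 3: debit+=444
Txn 4: debit+=454
Txn 5: debit+=292
Total debits = 1434

Answer: 1434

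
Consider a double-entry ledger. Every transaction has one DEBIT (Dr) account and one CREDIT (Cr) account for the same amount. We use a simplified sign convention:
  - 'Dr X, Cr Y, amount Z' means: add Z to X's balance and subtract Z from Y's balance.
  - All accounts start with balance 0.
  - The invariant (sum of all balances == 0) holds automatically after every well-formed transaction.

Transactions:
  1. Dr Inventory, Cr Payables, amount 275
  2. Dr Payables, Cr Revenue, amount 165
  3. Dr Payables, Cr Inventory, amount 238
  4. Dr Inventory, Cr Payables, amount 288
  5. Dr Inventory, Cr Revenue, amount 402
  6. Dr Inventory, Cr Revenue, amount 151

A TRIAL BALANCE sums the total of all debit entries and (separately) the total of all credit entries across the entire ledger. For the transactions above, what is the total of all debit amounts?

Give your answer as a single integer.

Answer: 1519

Derivation:
Txn 1: debit+=275
Txn 2: debit+=165
Txn 3: debit+=238
Txn 4: debit+=288
Txn 5: debit+=402
Txn 6: debit+=151
Total debits = 1519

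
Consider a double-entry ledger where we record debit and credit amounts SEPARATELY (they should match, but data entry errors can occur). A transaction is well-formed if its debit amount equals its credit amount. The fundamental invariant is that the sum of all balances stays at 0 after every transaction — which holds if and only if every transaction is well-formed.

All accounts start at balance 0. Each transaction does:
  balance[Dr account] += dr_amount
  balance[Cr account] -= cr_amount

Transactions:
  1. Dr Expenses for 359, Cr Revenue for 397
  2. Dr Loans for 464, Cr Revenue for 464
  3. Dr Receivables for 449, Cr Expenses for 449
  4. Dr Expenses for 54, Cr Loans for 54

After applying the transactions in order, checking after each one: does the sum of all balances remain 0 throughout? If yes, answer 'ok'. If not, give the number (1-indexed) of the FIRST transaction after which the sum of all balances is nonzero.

Answer: 1

Derivation:
After txn 1: dr=359 cr=397 sum_balances=-38
After txn 2: dr=464 cr=464 sum_balances=-38
After txn 3: dr=449 cr=449 sum_balances=-38
After txn 4: dr=54 cr=54 sum_balances=-38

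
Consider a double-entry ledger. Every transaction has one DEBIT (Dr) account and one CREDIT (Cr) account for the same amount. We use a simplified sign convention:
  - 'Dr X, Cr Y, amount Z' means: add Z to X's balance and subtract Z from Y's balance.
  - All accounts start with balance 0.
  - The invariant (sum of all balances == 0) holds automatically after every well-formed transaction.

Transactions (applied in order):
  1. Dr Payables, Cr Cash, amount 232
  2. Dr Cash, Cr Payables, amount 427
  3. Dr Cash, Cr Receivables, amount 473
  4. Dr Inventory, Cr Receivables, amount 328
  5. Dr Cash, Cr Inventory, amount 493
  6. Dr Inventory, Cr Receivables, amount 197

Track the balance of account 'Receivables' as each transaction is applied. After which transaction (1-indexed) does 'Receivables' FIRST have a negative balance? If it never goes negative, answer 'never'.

After txn 1: Receivables=0
After txn 2: Receivables=0
After txn 3: Receivables=-473

Answer: 3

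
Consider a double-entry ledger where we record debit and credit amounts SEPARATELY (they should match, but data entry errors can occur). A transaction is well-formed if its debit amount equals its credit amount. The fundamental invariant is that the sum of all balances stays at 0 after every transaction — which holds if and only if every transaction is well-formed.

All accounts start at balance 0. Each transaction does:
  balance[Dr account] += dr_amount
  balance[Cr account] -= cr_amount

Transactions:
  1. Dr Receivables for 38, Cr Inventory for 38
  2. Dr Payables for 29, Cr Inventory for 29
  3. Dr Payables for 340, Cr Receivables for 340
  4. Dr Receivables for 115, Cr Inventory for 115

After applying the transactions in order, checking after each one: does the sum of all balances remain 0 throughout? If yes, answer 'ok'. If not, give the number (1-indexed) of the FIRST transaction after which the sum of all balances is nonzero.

Answer: ok

Derivation:
After txn 1: dr=38 cr=38 sum_balances=0
After txn 2: dr=29 cr=29 sum_balances=0
After txn 3: dr=340 cr=340 sum_balances=0
After txn 4: dr=115 cr=115 sum_balances=0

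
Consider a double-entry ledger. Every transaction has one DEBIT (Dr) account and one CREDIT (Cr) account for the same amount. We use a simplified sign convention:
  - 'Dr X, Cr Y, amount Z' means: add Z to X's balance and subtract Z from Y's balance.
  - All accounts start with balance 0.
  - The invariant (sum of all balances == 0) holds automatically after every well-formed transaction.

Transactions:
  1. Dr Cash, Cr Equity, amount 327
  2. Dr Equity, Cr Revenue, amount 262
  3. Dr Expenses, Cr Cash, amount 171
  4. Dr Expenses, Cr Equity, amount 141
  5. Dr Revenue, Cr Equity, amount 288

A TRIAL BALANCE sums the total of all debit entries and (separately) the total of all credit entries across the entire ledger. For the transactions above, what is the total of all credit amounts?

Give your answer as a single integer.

Txn 1: credit+=327
Txn 2: credit+=262
Txn 3: credit+=171
Txn 4: credit+=141
Txn 5: credit+=288
Total credits = 1189

Answer: 1189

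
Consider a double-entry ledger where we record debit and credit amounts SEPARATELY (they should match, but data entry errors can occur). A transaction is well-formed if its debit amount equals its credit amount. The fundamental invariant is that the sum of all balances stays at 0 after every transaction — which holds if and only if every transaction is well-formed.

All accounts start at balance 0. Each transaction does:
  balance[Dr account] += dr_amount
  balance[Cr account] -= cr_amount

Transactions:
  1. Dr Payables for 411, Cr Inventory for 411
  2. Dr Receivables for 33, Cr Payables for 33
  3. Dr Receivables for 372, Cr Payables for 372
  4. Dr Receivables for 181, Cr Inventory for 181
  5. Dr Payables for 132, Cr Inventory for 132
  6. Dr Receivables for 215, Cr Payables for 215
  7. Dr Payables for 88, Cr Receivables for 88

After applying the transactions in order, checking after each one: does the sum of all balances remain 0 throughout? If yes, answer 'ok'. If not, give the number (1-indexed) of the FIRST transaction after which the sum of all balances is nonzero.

Answer: ok

Derivation:
After txn 1: dr=411 cr=411 sum_balances=0
After txn 2: dr=33 cr=33 sum_balances=0
After txn 3: dr=372 cr=372 sum_balances=0
After txn 4: dr=181 cr=181 sum_balances=0
After txn 5: dr=132 cr=132 sum_balances=0
After txn 6: dr=215 cr=215 sum_balances=0
After txn 7: dr=88 cr=88 sum_balances=0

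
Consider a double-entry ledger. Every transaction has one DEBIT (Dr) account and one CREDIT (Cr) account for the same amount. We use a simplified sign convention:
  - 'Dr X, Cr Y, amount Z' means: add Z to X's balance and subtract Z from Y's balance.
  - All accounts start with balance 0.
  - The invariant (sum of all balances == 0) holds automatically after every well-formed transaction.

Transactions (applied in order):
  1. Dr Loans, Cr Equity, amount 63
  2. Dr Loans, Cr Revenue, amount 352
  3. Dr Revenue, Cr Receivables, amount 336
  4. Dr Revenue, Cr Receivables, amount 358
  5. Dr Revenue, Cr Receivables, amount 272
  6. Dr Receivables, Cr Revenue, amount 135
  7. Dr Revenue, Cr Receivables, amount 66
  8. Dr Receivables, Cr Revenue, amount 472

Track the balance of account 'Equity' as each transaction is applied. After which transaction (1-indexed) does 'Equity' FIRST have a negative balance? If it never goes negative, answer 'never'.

After txn 1: Equity=-63

Answer: 1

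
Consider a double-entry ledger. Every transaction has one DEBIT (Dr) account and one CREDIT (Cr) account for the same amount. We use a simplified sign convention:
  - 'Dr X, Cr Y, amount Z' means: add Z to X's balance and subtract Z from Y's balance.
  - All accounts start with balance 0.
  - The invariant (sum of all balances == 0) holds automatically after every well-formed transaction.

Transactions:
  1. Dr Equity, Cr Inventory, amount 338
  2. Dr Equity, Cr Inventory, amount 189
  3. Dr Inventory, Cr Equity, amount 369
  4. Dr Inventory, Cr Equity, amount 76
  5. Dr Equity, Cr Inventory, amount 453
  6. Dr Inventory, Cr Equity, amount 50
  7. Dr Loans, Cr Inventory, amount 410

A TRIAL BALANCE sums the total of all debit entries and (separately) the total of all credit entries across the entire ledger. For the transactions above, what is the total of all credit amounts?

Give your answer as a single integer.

Txn 1: credit+=338
Txn 2: credit+=189
Txn 3: credit+=369
Txn 4: credit+=76
Txn 5: credit+=453
Txn 6: credit+=50
Txn 7: credit+=410
Total credits = 1885

Answer: 1885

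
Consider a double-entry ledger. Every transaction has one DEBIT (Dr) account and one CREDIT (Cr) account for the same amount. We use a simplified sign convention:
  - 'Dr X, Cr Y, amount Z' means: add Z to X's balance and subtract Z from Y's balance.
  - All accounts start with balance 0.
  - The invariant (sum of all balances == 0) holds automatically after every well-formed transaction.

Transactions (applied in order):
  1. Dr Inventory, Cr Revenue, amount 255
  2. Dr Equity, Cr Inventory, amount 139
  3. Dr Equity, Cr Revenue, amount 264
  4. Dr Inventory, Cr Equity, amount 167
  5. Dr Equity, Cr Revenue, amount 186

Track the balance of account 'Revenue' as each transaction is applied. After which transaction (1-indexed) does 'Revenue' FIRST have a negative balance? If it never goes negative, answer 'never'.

After txn 1: Revenue=-255

Answer: 1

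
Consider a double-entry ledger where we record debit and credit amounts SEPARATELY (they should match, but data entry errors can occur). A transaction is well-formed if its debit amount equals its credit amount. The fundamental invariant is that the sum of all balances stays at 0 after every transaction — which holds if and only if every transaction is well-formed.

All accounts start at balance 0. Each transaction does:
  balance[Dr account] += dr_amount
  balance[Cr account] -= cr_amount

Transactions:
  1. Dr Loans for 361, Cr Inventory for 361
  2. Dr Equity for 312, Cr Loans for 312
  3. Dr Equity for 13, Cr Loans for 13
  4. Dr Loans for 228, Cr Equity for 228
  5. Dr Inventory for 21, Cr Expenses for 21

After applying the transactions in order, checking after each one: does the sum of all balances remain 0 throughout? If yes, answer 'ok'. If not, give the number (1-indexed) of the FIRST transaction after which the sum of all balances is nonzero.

Answer: ok

Derivation:
After txn 1: dr=361 cr=361 sum_balances=0
After txn 2: dr=312 cr=312 sum_balances=0
After txn 3: dr=13 cr=13 sum_balances=0
After txn 4: dr=228 cr=228 sum_balances=0
After txn 5: dr=21 cr=21 sum_balances=0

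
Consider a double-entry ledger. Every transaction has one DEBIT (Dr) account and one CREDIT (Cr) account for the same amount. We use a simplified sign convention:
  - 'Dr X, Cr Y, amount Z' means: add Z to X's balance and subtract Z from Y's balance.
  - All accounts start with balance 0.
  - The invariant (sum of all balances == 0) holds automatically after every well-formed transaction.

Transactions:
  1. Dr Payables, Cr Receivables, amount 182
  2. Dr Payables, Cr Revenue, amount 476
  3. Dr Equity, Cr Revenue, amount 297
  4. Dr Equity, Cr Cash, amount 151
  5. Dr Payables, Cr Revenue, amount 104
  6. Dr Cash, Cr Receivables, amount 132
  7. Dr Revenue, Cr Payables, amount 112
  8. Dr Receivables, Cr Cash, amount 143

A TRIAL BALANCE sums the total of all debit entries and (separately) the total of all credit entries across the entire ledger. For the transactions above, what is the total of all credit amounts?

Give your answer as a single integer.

Txn 1: credit+=182
Txn 2: credit+=476
Txn 3: credit+=297
Txn 4: credit+=151
Txn 5: credit+=104
Txn 6: credit+=132
Txn 7: credit+=112
Txn 8: credit+=143
Total credits = 1597

Answer: 1597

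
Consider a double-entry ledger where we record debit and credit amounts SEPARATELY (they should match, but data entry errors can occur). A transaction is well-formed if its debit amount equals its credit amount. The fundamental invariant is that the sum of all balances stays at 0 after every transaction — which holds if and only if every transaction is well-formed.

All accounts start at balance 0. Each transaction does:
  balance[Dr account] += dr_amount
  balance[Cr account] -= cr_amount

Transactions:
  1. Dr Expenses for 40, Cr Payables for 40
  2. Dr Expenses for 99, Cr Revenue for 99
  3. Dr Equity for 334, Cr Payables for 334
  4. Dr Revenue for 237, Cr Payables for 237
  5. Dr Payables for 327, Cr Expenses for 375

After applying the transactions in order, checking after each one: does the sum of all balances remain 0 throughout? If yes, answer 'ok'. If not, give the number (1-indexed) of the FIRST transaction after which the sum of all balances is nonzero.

Answer: 5

Derivation:
After txn 1: dr=40 cr=40 sum_balances=0
After txn 2: dr=99 cr=99 sum_balances=0
After txn 3: dr=334 cr=334 sum_balances=0
After txn 4: dr=237 cr=237 sum_balances=0
After txn 5: dr=327 cr=375 sum_balances=-48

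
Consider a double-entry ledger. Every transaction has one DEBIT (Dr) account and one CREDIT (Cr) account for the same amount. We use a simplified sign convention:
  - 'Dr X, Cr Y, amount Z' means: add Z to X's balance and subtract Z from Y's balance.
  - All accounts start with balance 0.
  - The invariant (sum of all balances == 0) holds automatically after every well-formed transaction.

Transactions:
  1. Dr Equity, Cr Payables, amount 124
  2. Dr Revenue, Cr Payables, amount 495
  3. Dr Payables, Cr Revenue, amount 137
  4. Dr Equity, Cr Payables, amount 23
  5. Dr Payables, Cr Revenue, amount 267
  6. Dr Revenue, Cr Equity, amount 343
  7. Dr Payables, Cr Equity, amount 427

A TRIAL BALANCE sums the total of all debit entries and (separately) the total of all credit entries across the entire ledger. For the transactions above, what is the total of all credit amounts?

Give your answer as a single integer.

Answer: 1816

Derivation:
Txn 1: credit+=124
Txn 2: credit+=495
Txn 3: credit+=137
Txn 4: credit+=23
Txn 5: credit+=267
Txn 6: credit+=343
Txn 7: credit+=427
Total credits = 1816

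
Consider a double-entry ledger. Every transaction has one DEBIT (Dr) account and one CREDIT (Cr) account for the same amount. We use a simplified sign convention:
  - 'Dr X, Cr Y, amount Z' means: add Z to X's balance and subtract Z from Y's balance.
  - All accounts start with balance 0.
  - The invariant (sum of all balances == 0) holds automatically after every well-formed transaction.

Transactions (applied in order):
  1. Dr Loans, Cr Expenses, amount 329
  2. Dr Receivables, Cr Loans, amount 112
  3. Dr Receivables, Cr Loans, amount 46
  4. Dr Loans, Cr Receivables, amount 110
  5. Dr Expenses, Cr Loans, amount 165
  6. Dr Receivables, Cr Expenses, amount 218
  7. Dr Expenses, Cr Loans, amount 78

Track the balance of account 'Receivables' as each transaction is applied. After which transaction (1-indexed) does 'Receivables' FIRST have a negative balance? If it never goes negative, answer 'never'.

After txn 1: Receivables=0
After txn 2: Receivables=112
After txn 3: Receivables=158
After txn 4: Receivables=48
After txn 5: Receivables=48
After txn 6: Receivables=266
After txn 7: Receivables=266

Answer: never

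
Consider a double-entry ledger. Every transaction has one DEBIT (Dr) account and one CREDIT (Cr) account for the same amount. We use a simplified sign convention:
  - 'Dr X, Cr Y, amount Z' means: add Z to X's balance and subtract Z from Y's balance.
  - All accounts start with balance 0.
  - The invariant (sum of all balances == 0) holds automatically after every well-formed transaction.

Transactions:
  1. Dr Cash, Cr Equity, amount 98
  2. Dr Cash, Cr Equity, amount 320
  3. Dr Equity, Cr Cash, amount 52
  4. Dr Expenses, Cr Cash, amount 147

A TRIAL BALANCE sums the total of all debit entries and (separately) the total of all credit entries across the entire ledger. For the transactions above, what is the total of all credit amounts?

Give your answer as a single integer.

Answer: 617

Derivation:
Txn 1: credit+=98
Txn 2: credit+=320
Txn 3: credit+=52
Txn 4: credit+=147
Total credits = 617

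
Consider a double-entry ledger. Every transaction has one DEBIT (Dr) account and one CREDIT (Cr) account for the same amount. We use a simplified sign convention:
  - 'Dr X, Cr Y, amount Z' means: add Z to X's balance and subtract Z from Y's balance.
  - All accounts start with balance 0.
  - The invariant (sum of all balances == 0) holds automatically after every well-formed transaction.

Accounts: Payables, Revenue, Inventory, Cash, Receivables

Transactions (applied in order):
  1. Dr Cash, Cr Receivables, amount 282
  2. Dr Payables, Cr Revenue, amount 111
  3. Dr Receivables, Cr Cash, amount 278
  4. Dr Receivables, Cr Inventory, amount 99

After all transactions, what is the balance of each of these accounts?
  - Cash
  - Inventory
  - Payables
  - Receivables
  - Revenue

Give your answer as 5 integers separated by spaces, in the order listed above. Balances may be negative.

Answer: 4 -99 111 95 -111

Derivation:
After txn 1 (Dr Cash, Cr Receivables, amount 282): Cash=282 Receivables=-282
After txn 2 (Dr Payables, Cr Revenue, amount 111): Cash=282 Payables=111 Receivables=-282 Revenue=-111
After txn 3 (Dr Receivables, Cr Cash, amount 278): Cash=4 Payables=111 Receivables=-4 Revenue=-111
After txn 4 (Dr Receivables, Cr Inventory, amount 99): Cash=4 Inventory=-99 Payables=111 Receivables=95 Revenue=-111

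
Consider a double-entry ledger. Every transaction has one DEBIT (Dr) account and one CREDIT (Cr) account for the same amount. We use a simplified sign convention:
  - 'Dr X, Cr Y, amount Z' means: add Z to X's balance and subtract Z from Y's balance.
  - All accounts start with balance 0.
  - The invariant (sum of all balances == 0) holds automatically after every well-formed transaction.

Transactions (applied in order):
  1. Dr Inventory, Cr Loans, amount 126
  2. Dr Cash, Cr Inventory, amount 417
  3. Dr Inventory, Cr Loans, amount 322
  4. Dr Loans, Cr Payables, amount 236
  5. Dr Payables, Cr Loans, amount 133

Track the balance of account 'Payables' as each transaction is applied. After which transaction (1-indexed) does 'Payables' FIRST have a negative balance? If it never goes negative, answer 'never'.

After txn 1: Payables=0
After txn 2: Payables=0
After txn 3: Payables=0
After txn 4: Payables=-236

Answer: 4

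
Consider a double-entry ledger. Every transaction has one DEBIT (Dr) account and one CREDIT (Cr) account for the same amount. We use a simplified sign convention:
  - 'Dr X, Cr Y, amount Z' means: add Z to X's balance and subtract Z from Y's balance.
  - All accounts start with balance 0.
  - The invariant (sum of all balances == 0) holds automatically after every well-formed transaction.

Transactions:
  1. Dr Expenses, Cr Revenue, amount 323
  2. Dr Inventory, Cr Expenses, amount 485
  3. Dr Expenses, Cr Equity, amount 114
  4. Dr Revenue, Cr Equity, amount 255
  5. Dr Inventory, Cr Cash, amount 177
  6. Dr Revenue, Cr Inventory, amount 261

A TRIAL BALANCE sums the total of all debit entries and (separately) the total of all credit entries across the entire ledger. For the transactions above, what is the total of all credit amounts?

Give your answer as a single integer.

Answer: 1615

Derivation:
Txn 1: credit+=323
Txn 2: credit+=485
Txn 3: credit+=114
Txn 4: credit+=255
Txn 5: credit+=177
Txn 6: credit+=261
Total credits = 1615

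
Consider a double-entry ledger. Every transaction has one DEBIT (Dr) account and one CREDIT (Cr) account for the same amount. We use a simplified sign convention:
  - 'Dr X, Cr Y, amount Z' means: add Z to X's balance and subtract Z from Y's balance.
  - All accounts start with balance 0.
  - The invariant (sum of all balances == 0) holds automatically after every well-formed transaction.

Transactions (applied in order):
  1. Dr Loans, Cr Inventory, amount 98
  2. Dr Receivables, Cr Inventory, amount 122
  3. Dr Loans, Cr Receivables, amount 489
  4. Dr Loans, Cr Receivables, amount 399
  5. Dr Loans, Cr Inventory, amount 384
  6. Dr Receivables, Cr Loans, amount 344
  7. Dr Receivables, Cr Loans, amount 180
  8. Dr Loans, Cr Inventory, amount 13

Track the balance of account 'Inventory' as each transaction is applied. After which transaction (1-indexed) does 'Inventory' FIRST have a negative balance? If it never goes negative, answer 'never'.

Answer: 1

Derivation:
After txn 1: Inventory=-98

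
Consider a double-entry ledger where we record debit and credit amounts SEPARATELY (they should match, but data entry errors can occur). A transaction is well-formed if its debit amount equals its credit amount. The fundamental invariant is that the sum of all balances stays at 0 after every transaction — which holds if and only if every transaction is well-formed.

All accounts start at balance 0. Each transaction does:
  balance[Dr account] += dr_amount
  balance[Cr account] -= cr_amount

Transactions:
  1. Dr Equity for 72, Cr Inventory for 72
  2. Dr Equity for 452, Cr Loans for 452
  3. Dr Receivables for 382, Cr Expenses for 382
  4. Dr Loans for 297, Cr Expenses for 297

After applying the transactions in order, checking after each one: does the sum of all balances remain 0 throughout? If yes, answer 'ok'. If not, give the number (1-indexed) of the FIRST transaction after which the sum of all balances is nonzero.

After txn 1: dr=72 cr=72 sum_balances=0
After txn 2: dr=452 cr=452 sum_balances=0
After txn 3: dr=382 cr=382 sum_balances=0
After txn 4: dr=297 cr=297 sum_balances=0

Answer: ok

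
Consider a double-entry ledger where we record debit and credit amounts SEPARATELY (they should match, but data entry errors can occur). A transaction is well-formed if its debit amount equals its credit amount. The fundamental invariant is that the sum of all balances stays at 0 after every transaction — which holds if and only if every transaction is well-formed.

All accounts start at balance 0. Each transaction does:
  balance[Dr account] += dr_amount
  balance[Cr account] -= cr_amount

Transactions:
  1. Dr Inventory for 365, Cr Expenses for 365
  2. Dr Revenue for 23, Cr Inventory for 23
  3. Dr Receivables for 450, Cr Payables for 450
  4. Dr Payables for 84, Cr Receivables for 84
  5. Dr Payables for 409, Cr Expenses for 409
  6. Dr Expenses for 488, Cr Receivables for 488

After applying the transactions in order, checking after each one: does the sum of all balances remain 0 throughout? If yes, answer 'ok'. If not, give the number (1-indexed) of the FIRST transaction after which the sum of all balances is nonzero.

Answer: ok

Derivation:
After txn 1: dr=365 cr=365 sum_balances=0
After txn 2: dr=23 cr=23 sum_balances=0
After txn 3: dr=450 cr=450 sum_balances=0
After txn 4: dr=84 cr=84 sum_balances=0
After txn 5: dr=409 cr=409 sum_balances=0
After txn 6: dr=488 cr=488 sum_balances=0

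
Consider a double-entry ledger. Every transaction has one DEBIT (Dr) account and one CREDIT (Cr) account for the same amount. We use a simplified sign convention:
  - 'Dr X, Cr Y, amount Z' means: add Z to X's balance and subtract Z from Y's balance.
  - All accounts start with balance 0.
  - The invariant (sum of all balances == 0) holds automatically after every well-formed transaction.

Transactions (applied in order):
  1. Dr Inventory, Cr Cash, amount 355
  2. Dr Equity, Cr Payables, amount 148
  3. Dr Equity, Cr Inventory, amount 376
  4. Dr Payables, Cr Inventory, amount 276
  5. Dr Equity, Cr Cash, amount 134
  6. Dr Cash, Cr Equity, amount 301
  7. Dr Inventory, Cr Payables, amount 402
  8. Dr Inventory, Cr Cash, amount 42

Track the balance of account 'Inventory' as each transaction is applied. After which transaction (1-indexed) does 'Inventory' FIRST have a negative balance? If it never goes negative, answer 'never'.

Answer: 3

Derivation:
After txn 1: Inventory=355
After txn 2: Inventory=355
After txn 3: Inventory=-21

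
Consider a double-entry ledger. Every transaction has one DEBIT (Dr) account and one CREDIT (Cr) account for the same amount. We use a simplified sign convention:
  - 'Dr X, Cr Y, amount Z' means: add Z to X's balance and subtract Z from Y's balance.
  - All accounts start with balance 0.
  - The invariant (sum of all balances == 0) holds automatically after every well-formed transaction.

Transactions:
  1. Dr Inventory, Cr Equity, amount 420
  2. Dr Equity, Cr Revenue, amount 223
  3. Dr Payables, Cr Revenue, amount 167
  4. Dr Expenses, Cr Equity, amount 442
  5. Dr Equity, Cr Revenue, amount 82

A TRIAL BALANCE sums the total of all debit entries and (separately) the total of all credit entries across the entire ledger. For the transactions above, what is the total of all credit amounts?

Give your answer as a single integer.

Answer: 1334

Derivation:
Txn 1: credit+=420
Txn 2: credit+=223
Txn 3: credit+=167
Txn 4: credit+=442
Txn 5: credit+=82
Total credits = 1334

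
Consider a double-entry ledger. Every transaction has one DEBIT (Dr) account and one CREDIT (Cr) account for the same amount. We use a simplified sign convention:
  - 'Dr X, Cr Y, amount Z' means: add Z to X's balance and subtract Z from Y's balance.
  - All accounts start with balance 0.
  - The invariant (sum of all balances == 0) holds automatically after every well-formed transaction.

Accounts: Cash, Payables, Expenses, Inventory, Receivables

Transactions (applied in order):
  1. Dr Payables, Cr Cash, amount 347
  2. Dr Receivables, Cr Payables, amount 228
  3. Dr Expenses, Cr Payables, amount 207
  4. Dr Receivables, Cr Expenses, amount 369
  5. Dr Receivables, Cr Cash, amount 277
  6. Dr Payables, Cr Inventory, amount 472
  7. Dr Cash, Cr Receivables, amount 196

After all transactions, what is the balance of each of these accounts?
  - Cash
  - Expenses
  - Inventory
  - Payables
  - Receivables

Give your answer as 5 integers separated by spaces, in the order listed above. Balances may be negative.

Answer: -428 -162 -472 384 678

Derivation:
After txn 1 (Dr Payables, Cr Cash, amount 347): Cash=-347 Payables=347
After txn 2 (Dr Receivables, Cr Payables, amount 228): Cash=-347 Payables=119 Receivables=228
After txn 3 (Dr Expenses, Cr Payables, amount 207): Cash=-347 Expenses=207 Payables=-88 Receivables=228
After txn 4 (Dr Receivables, Cr Expenses, amount 369): Cash=-347 Expenses=-162 Payables=-88 Receivables=597
After txn 5 (Dr Receivables, Cr Cash, amount 277): Cash=-624 Expenses=-162 Payables=-88 Receivables=874
After txn 6 (Dr Payables, Cr Inventory, amount 472): Cash=-624 Expenses=-162 Inventory=-472 Payables=384 Receivables=874
After txn 7 (Dr Cash, Cr Receivables, amount 196): Cash=-428 Expenses=-162 Inventory=-472 Payables=384 Receivables=678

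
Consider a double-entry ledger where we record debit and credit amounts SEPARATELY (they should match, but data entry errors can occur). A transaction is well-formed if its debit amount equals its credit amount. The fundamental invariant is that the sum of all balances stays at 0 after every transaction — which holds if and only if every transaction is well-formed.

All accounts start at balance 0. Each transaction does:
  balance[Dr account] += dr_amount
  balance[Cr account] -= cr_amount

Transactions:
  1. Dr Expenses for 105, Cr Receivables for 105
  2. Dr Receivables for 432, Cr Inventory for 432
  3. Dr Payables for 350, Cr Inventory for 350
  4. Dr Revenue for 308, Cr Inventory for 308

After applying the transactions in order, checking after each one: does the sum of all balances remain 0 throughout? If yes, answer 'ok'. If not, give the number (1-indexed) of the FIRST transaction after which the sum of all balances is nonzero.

After txn 1: dr=105 cr=105 sum_balances=0
After txn 2: dr=432 cr=432 sum_balances=0
After txn 3: dr=350 cr=350 sum_balances=0
After txn 4: dr=308 cr=308 sum_balances=0

Answer: ok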